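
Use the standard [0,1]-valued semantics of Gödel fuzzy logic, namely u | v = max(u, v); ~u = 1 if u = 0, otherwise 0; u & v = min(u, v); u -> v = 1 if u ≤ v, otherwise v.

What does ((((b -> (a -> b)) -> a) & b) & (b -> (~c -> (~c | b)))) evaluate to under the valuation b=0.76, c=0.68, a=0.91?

(a -> b): 0.91 > 0.76, so result = 0.76
(b -> (a -> b)): 0.76 ≤ 0.76, so result = 1
((b -> (a -> b)) -> a): 1 > 0.91, so result = 0.91
(((b -> (a -> b)) -> a) & b) = min(0.91, 0.76) = 0.76
~c: Gödel ¬ of 0.68 = 0 (operand ≠ 0)
~c: Gödel ¬ of 0.68 = 0 (operand ≠ 0)
(~c | b) = max(0, 0.76) = 0.76
(~c -> (~c | b)): 0 ≤ 0.76, so result = 1
(b -> (~c -> (~c | b))): 0.76 ≤ 1, so result = 1
((((b -> (a -> b)) -> a) & b) & (b -> (~c -> (~c | b)))) = min(0.76, 1) = 0.76

0.76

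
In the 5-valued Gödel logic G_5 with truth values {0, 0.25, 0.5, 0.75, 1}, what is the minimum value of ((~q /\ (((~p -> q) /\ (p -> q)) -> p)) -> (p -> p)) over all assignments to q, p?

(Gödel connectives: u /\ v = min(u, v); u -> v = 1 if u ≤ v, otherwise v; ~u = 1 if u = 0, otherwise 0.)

Every assignment gives 1. For instance at q = 0, p = 0:
  ~q: Gödel ¬ of 0 = 1 (operand is 0)
  ~p: Gödel ¬ of 0 = 1 (operand is 0)
  (~p -> q): 1 > 0, so result = 0
  (p -> q): 0 ≤ 0, so result = 1
  ((~p -> q) /\ (p -> q)) = min(0, 1) = 0
  (((~p -> q) /\ (p -> q)) -> p): 0 ≤ 0, so result = 1
  (~q /\ (((~p -> q) /\ (p -> q)) -> p)) = min(1, 1) = 1
  (p -> p): 0 ≤ 0, so result = 1
  ((~q /\ (((~p -> q) /\ (p -> q)) -> p)) -> (p -> p)): 1 ≤ 1, so result = 1
All 25 assignments give value 1 — the formula is a G_5-tautology.

1.00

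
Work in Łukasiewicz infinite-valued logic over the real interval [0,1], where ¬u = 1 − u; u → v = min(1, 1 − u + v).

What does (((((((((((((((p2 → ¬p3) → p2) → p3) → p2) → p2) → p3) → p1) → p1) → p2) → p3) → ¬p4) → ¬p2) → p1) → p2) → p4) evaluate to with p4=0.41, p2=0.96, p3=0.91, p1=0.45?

¬p3: Łukasiewicz ¬ gives 1 − 0.91 = 0.09
(p2 → ¬p3): min(1, 1 − 0.96 + 0.09) = 0.13
((p2 → ¬p3) → p2): min(1, 1 − 0.13 + 0.96) = 1
(((p2 → ¬p3) → p2) → p3): min(1, 1 − 1 + 0.91) = 0.91
((((p2 → ¬p3) → p2) → p3) → p2): min(1, 1 − 0.91 + 0.96) = 1
(((((p2 → ¬p3) → p2) → p3) → p2) → p2): min(1, 1 − 1 + 0.96) = 0.96
((((((p2 → ¬p3) → p2) → p3) → p2) → p2) → p3): min(1, 1 − 0.96 + 0.91) = 0.95
(((((((p2 → ¬p3) → p2) → p3) → p2) → p2) → p3) → p1): min(1, 1 − 0.95 + 0.45) = 0.5
((((((((p2 → ¬p3) → p2) → p3) → p2) → p2) → p3) → p1) → p1): min(1, 1 − 0.5 + 0.45) = 0.95
(((((((((p2 → ¬p3) → p2) → p3) → p2) → p2) → p3) → p1) → p1) → p2): min(1, 1 − 0.95 + 0.96) = 1
((((((((((p2 → ¬p3) → p2) → p3) → p2) → p2) → p3) → p1) → p1) → p2) → p3): min(1, 1 − 1 + 0.91) = 0.91
¬p4: Łukasiewicz ¬ gives 1 − 0.41 = 0.59
(((((((((((p2 → ¬p3) → p2) → p3) → p2) → p2) → p3) → p1) → p1) → p2) → p3) → ¬p4): min(1, 1 − 0.91 + 0.59) = 0.68
¬p2: Łukasiewicz ¬ gives 1 − 0.96 = 0.04
((((((((((((p2 → ¬p3) → p2) → p3) → p2) → p2) → p3) → p1) → p1) → p2) → p3) → ¬p4) → ¬p2): min(1, 1 − 0.68 + 0.04) = 0.36
(((((((((((((p2 → ¬p3) → p2) → p3) → p2) → p2) → p3) → p1) → p1) → p2) → p3) → ¬p4) → ¬p2) → p1): min(1, 1 − 0.36 + 0.45) = 1
((((((((((((((p2 → ¬p3) → p2) → p3) → p2) → p2) → p3) → p1) → p1) → p2) → p3) → ¬p4) → ¬p2) → p1) → p2): min(1, 1 − 1 + 0.96) = 0.96
(((((((((((((((p2 → ¬p3) → p2) → p3) → p2) → p2) → p3) → p1) → p1) → p2) → p3) → ¬p4) → ¬p2) → p1) → p2) → p4): min(1, 1 − 0.96 + 0.41) = 0.45

0.45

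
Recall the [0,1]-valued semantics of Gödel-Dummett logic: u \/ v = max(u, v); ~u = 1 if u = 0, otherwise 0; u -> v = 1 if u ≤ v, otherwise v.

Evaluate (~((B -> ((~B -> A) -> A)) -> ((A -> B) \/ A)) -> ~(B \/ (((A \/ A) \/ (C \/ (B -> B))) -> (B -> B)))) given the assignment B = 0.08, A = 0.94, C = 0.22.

1.00

~B: Gödel ¬ of 0.08 = 0 (operand ≠ 0)
(~B -> A): 0 ≤ 0.94, so result = 1
((~B -> A) -> A): 1 > 0.94, so result = 0.94
(B -> ((~B -> A) -> A)): 0.08 ≤ 0.94, so result = 1
(A -> B): 0.94 > 0.08, so result = 0.08
((A -> B) \/ A) = max(0.08, 0.94) = 0.94
((B -> ((~B -> A) -> A)) -> ((A -> B) \/ A)): 1 > 0.94, so result = 0.94
~((B -> ((~B -> A) -> A)) -> ((A -> B) \/ A)): Gödel ¬ of 0.94 = 0 (operand ≠ 0)
(A \/ A) = max(0.94, 0.94) = 0.94
(B -> B): 0.08 ≤ 0.08, so result = 1
(C \/ (B -> B)) = max(0.22, 1) = 1
((A \/ A) \/ (C \/ (B -> B))) = max(0.94, 1) = 1
(B -> B): 0.08 ≤ 0.08, so result = 1
(((A \/ A) \/ (C \/ (B -> B))) -> (B -> B)): 1 ≤ 1, so result = 1
(B \/ (((A \/ A) \/ (C \/ (B -> B))) -> (B -> B))) = max(0.08, 1) = 1
~(B \/ (((A \/ A) \/ (C \/ (B -> B))) -> (B -> B))): Gödel ¬ of 1 = 0 (operand ≠ 0)
(~((B -> ((~B -> A) -> A)) -> ((A -> B) \/ A)) -> ~(B \/ (((A \/ A) \/ (C \/ (B -> B))) -> (B -> B)))): 0 ≤ 0, so result = 1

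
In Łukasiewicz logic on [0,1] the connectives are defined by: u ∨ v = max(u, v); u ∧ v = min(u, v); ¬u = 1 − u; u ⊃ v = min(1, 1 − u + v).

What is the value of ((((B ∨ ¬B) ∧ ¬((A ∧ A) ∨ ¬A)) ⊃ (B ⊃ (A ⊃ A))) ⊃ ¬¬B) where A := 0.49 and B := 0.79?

0.79

¬B: Łukasiewicz ¬ gives 1 − 0.79 = 0.21
(B ∨ ¬B) = max(0.79, 0.21) = 0.79
(A ∧ A) = min(0.49, 0.49) = 0.49
¬A: Łukasiewicz ¬ gives 1 − 0.49 = 0.51
((A ∧ A) ∨ ¬A) = max(0.49, 0.51) = 0.51
¬((A ∧ A) ∨ ¬A): Łukasiewicz ¬ gives 1 − 0.51 = 0.49
((B ∨ ¬B) ∧ ¬((A ∧ A) ∨ ¬A)) = min(0.79, 0.49) = 0.49
(A ⊃ A): min(1, 1 − 0.49 + 0.49) = 1
(B ⊃ (A ⊃ A)): min(1, 1 − 0.79 + 1) = 1
(((B ∨ ¬B) ∧ ¬((A ∧ A) ∨ ¬A)) ⊃ (B ⊃ (A ⊃ A))): min(1, 1 − 0.49 + 1) = 1
¬B: Łukasiewicz ¬ gives 1 − 0.79 = 0.21
¬¬B: Łukasiewicz ¬ gives 1 − 0.21 = 0.79
((((B ∨ ¬B) ∧ ¬((A ∧ A) ∨ ¬A)) ⊃ (B ⊃ (A ⊃ A))) ⊃ ¬¬B): min(1, 1 − 1 + 0.79) = 0.79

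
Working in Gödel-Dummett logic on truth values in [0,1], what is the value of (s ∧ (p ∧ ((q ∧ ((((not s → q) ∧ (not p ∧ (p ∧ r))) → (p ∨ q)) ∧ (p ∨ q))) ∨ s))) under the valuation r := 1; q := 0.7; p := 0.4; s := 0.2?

0.20

not s: Gödel ¬ of 0.2 = 0 (operand ≠ 0)
(not s → q): 0 ≤ 0.7, so result = 1
not p: Gödel ¬ of 0.4 = 0 (operand ≠ 0)
(p ∧ r) = min(0.4, 1) = 0.4
(not p ∧ (p ∧ r)) = min(0, 0.4) = 0
((not s → q) ∧ (not p ∧ (p ∧ r))) = min(1, 0) = 0
(p ∨ q) = max(0.4, 0.7) = 0.7
(((not s → q) ∧ (not p ∧ (p ∧ r))) → (p ∨ q)): 0 ≤ 0.7, so result = 1
(p ∨ q) = max(0.4, 0.7) = 0.7
((((not s → q) ∧ (not p ∧ (p ∧ r))) → (p ∨ q)) ∧ (p ∨ q)) = min(1, 0.7) = 0.7
(q ∧ ((((not s → q) ∧ (not p ∧ (p ∧ r))) → (p ∨ q)) ∧ (p ∨ q))) = min(0.7, 0.7) = 0.7
((q ∧ ((((not s → q) ∧ (not p ∧ (p ∧ r))) → (p ∨ q)) ∧ (p ∨ q))) ∨ s) = max(0.7, 0.2) = 0.7
(p ∧ ((q ∧ ((((not s → q) ∧ (not p ∧ (p ∧ r))) → (p ∨ q)) ∧ (p ∨ q))) ∨ s)) = min(0.4, 0.7) = 0.4
(s ∧ (p ∧ ((q ∧ ((((not s → q) ∧ (not p ∧ (p ∧ r))) → (p ∨ q)) ∧ (p ∨ q))) ∨ s))) = min(0.2, 0.4) = 0.2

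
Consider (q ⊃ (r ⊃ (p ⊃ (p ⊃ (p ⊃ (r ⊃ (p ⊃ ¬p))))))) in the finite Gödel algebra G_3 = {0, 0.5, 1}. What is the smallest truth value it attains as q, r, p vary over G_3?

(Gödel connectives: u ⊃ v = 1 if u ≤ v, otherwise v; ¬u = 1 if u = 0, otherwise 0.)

The minimum is attained at q = 0.5, r = 0.5, p = 0.5:
  ¬p: Gödel ¬ of 0.5 = 0 (operand ≠ 0)
  (p ⊃ ¬p): 0.5 > 0, so result = 0
  (r ⊃ (p ⊃ ¬p)): 0.5 > 0, so result = 0
  (p ⊃ (r ⊃ (p ⊃ ¬p))): 0.5 > 0, so result = 0
  (p ⊃ (p ⊃ (r ⊃ (p ⊃ ¬p)))): 0.5 > 0, so result = 0
  (p ⊃ (p ⊃ (p ⊃ (r ⊃ (p ⊃ ¬p))))): 0.5 > 0, so result = 0
  (r ⊃ (p ⊃ (p ⊃ (p ⊃ (r ⊃ (p ⊃ ¬p)))))): 0.5 > 0, so result = 0
  (q ⊃ (r ⊃ (p ⊃ (p ⊃ (p ⊃ (r ⊃ (p ⊃ ¬p))))))): 0.5 > 0, so result = 0
Checking all 27 assignments confirms none give a value below 0.00.

0.00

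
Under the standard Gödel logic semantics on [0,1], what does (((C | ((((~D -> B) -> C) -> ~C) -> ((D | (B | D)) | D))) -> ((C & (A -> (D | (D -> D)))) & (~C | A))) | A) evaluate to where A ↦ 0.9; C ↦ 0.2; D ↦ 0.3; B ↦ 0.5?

~D: Gödel ¬ of 0.3 = 0 (operand ≠ 0)
(~D -> B): 0 ≤ 0.5, so result = 1
((~D -> B) -> C): 1 > 0.2, so result = 0.2
~C: Gödel ¬ of 0.2 = 0 (operand ≠ 0)
(((~D -> B) -> C) -> ~C): 0.2 > 0, so result = 0
(B | D) = max(0.5, 0.3) = 0.5
(D | (B | D)) = max(0.3, 0.5) = 0.5
((D | (B | D)) | D) = max(0.5, 0.3) = 0.5
((((~D -> B) -> C) -> ~C) -> ((D | (B | D)) | D)): 0 ≤ 0.5, so result = 1
(C | ((((~D -> B) -> C) -> ~C) -> ((D | (B | D)) | D))) = max(0.2, 1) = 1
(D -> D): 0.3 ≤ 0.3, so result = 1
(D | (D -> D)) = max(0.3, 1) = 1
(A -> (D | (D -> D))): 0.9 ≤ 1, so result = 1
(C & (A -> (D | (D -> D)))) = min(0.2, 1) = 0.2
~C: Gödel ¬ of 0.2 = 0 (operand ≠ 0)
(~C | A) = max(0, 0.9) = 0.9
((C & (A -> (D | (D -> D)))) & (~C | A)) = min(0.2, 0.9) = 0.2
((C | ((((~D -> B) -> C) -> ~C) -> ((D | (B | D)) | D))) -> ((C & (A -> (D | (D -> D)))) & (~C | A))): 1 > 0.2, so result = 0.2
(((C | ((((~D -> B) -> C) -> ~C) -> ((D | (B | D)) | D))) -> ((C & (A -> (D | (D -> D)))) & (~C | A))) | A) = max(0.2, 0.9) = 0.9

0.90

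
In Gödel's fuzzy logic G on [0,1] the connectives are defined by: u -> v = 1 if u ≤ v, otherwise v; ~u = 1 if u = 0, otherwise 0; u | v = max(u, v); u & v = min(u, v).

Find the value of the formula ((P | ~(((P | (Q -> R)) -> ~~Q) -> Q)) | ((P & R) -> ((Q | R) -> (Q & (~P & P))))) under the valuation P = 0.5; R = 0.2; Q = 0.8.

(Q -> R): 0.8 > 0.2, so result = 0.2
(P | (Q -> R)) = max(0.5, 0.2) = 0.5
~Q: Gödel ¬ of 0.8 = 0 (operand ≠ 0)
~~Q: Gödel ¬ of 0 = 1 (operand is 0)
((P | (Q -> R)) -> ~~Q): 0.5 ≤ 1, so result = 1
(((P | (Q -> R)) -> ~~Q) -> Q): 1 > 0.8, so result = 0.8
~(((P | (Q -> R)) -> ~~Q) -> Q): Gödel ¬ of 0.8 = 0 (operand ≠ 0)
(P | ~(((P | (Q -> R)) -> ~~Q) -> Q)) = max(0.5, 0) = 0.5
(P & R) = min(0.5, 0.2) = 0.2
(Q | R) = max(0.8, 0.2) = 0.8
~P: Gödel ¬ of 0.5 = 0 (operand ≠ 0)
(~P & P) = min(0, 0.5) = 0
(Q & (~P & P)) = min(0.8, 0) = 0
((Q | R) -> (Q & (~P & P))): 0.8 > 0, so result = 0
((P & R) -> ((Q | R) -> (Q & (~P & P)))): 0.2 > 0, so result = 0
((P | ~(((P | (Q -> R)) -> ~~Q) -> Q)) | ((P & R) -> ((Q | R) -> (Q & (~P & P))))) = max(0.5, 0) = 0.5

0.50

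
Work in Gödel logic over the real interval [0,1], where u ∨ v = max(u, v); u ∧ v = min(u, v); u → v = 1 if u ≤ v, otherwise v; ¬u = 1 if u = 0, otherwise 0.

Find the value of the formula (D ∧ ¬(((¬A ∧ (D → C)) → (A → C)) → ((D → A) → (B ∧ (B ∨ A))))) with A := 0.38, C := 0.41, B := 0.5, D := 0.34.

¬A: Gödel ¬ of 0.38 = 0 (operand ≠ 0)
(D → C): 0.34 ≤ 0.41, so result = 1
(¬A ∧ (D → C)) = min(0, 1) = 0
(A → C): 0.38 ≤ 0.41, so result = 1
((¬A ∧ (D → C)) → (A → C)): 0 ≤ 1, so result = 1
(D → A): 0.34 ≤ 0.38, so result = 1
(B ∨ A) = max(0.5, 0.38) = 0.5
(B ∧ (B ∨ A)) = min(0.5, 0.5) = 0.5
((D → A) → (B ∧ (B ∨ A))): 1 > 0.5, so result = 0.5
(((¬A ∧ (D → C)) → (A → C)) → ((D → A) → (B ∧ (B ∨ A)))): 1 > 0.5, so result = 0.5
¬(((¬A ∧ (D → C)) → (A → C)) → ((D → A) → (B ∧ (B ∨ A)))): Gödel ¬ of 0.5 = 0 (operand ≠ 0)
(D ∧ ¬(((¬A ∧ (D → C)) → (A → C)) → ((D → A) → (B ∧ (B ∨ A))))) = min(0.34, 0) = 0

0.00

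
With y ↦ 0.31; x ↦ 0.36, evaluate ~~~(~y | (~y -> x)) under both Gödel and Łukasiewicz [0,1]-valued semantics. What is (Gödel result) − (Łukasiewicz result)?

-0.31

Gödel evaluation:
  ~y: Gödel ¬ of 0.31 = 0 (operand ≠ 0)
  ~y: Gödel ¬ of 0.31 = 0 (operand ≠ 0)
  (~y -> x): 0 ≤ 0.36, so result = 1
  (~y | (~y -> x)) = max(0, 1) = 1
  ~(~y | (~y -> x)): Gödel ¬ of 1 = 0 (operand ≠ 0)
  ~~(~y | (~y -> x)): Gödel ¬ of 0 = 1 (operand is 0)
  ~~~(~y | (~y -> x)): Gödel ¬ of 1 = 0 (operand ≠ 0)
  Gödel value = 0
Łukasiewicz evaluation:
  ~y: Łukasiewicz ¬ gives 1 − 0.31 = 0.69
  ~y: Łukasiewicz ¬ gives 1 − 0.31 = 0.69
  (~y -> x): min(1, 1 − 0.69 + 0.36) = 0.67
  (~y | (~y -> x)) = max(0.69, 0.67) = 0.69
  ~(~y | (~y -> x)): Łukasiewicz ¬ gives 1 − 0.69 = 0.31
  ~~(~y | (~y -> x)): Łukasiewicz ¬ gives 1 − 0.31 = 0.69
  ~~~(~y | (~y -> x)): Łukasiewicz ¬ gives 1 − 0.69 = 0.31
  Łukasiewicz value = 0.31
Difference: 0 − 0.31 = -0.31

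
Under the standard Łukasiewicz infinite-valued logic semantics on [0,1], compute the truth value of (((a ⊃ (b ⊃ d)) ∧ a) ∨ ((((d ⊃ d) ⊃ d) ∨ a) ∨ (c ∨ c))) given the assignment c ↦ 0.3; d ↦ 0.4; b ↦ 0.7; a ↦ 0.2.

(b ⊃ d): min(1, 1 − 0.7 + 0.4) = 0.7
(a ⊃ (b ⊃ d)): min(1, 1 − 0.2 + 0.7) = 1
((a ⊃ (b ⊃ d)) ∧ a) = min(1, 0.2) = 0.2
(d ⊃ d): min(1, 1 − 0.4 + 0.4) = 1
((d ⊃ d) ⊃ d): min(1, 1 − 1 + 0.4) = 0.4
(((d ⊃ d) ⊃ d) ∨ a) = max(0.4, 0.2) = 0.4
(c ∨ c) = max(0.3, 0.3) = 0.3
((((d ⊃ d) ⊃ d) ∨ a) ∨ (c ∨ c)) = max(0.4, 0.3) = 0.4
(((a ⊃ (b ⊃ d)) ∧ a) ∨ ((((d ⊃ d) ⊃ d) ∨ a) ∨ (c ∨ c))) = max(0.2, 0.4) = 0.4

0.40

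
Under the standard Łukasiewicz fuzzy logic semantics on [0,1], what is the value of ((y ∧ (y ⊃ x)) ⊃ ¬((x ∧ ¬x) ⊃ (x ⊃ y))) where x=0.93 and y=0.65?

(y ⊃ x): min(1, 1 − 0.65 + 0.93) = 1
(y ∧ (y ⊃ x)) = min(0.65, 1) = 0.65
¬x: Łukasiewicz ¬ gives 1 − 0.93 = 0.07
(x ∧ ¬x) = min(0.93, 0.07) = 0.07
(x ⊃ y): min(1, 1 − 0.93 + 0.65) = 0.72
((x ∧ ¬x) ⊃ (x ⊃ y)): min(1, 1 − 0.07 + 0.72) = 1
¬((x ∧ ¬x) ⊃ (x ⊃ y)): Łukasiewicz ¬ gives 1 − 1 = 0
((y ∧ (y ⊃ x)) ⊃ ¬((x ∧ ¬x) ⊃ (x ⊃ y))): min(1, 1 − 0.65 + 0) = 0.35

0.35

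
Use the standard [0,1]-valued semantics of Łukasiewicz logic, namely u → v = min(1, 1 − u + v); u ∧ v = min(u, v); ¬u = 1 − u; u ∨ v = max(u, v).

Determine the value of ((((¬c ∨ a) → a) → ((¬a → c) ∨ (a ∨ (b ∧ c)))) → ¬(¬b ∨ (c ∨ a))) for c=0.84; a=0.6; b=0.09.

0.09

¬c: Łukasiewicz ¬ gives 1 − 0.84 = 0.16
(¬c ∨ a) = max(0.16, 0.6) = 0.6
((¬c ∨ a) → a): min(1, 1 − 0.6 + 0.6) = 1
¬a: Łukasiewicz ¬ gives 1 − 0.6 = 0.4
(¬a → c): min(1, 1 − 0.4 + 0.84) = 1
(b ∧ c) = min(0.09, 0.84) = 0.09
(a ∨ (b ∧ c)) = max(0.6, 0.09) = 0.6
((¬a → c) ∨ (a ∨ (b ∧ c))) = max(1, 0.6) = 1
(((¬c ∨ a) → a) → ((¬a → c) ∨ (a ∨ (b ∧ c)))): min(1, 1 − 1 + 1) = 1
¬b: Łukasiewicz ¬ gives 1 − 0.09 = 0.91
(c ∨ a) = max(0.84, 0.6) = 0.84
(¬b ∨ (c ∨ a)) = max(0.91, 0.84) = 0.91
¬(¬b ∨ (c ∨ a)): Łukasiewicz ¬ gives 1 − 0.91 = 0.09
((((¬c ∨ a) → a) → ((¬a → c) ∨ (a ∨ (b ∧ c)))) → ¬(¬b ∨ (c ∨ a))): min(1, 1 − 1 + 0.09) = 0.09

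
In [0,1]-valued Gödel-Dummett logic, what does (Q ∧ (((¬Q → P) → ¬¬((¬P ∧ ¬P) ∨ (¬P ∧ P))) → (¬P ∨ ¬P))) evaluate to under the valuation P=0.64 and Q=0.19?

0.19

¬Q: Gödel ¬ of 0.19 = 0 (operand ≠ 0)
(¬Q → P): 0 ≤ 0.64, so result = 1
¬P: Gödel ¬ of 0.64 = 0 (operand ≠ 0)
¬P: Gödel ¬ of 0.64 = 0 (operand ≠ 0)
(¬P ∧ ¬P) = min(0, 0) = 0
¬P: Gödel ¬ of 0.64 = 0 (operand ≠ 0)
(¬P ∧ P) = min(0, 0.64) = 0
((¬P ∧ ¬P) ∨ (¬P ∧ P)) = max(0, 0) = 0
¬((¬P ∧ ¬P) ∨ (¬P ∧ P)): Gödel ¬ of 0 = 1 (operand is 0)
¬¬((¬P ∧ ¬P) ∨ (¬P ∧ P)): Gödel ¬ of 1 = 0 (operand ≠ 0)
((¬Q → P) → ¬¬((¬P ∧ ¬P) ∨ (¬P ∧ P))): 1 > 0, so result = 0
¬P: Gödel ¬ of 0.64 = 0 (operand ≠ 0)
¬P: Gödel ¬ of 0.64 = 0 (operand ≠ 0)
(¬P ∨ ¬P) = max(0, 0) = 0
(((¬Q → P) → ¬¬((¬P ∧ ¬P) ∨ (¬P ∧ P))) → (¬P ∨ ¬P)): 0 ≤ 0, so result = 1
(Q ∧ (((¬Q → P) → ¬¬((¬P ∧ ¬P) ∨ (¬P ∧ P))) → (¬P ∨ ¬P))) = min(0.19, 1) = 0.19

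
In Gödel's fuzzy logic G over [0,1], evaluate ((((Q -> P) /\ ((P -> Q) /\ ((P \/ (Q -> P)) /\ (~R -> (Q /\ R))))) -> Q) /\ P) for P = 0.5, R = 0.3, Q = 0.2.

0.50

(Q -> P): 0.2 ≤ 0.5, so result = 1
(P -> Q): 0.5 > 0.2, so result = 0.2
(Q -> P): 0.2 ≤ 0.5, so result = 1
(P \/ (Q -> P)) = max(0.5, 1) = 1
~R: Gödel ¬ of 0.3 = 0 (operand ≠ 0)
(Q /\ R) = min(0.2, 0.3) = 0.2
(~R -> (Q /\ R)): 0 ≤ 0.2, so result = 1
((P \/ (Q -> P)) /\ (~R -> (Q /\ R))) = min(1, 1) = 1
((P -> Q) /\ ((P \/ (Q -> P)) /\ (~R -> (Q /\ R)))) = min(0.2, 1) = 0.2
((Q -> P) /\ ((P -> Q) /\ ((P \/ (Q -> P)) /\ (~R -> (Q /\ R))))) = min(1, 0.2) = 0.2
(((Q -> P) /\ ((P -> Q) /\ ((P \/ (Q -> P)) /\ (~R -> (Q /\ R))))) -> Q): 0.2 ≤ 0.2, so result = 1
((((Q -> P) /\ ((P -> Q) /\ ((P \/ (Q -> P)) /\ (~R -> (Q /\ R))))) -> Q) /\ P) = min(1, 0.5) = 0.5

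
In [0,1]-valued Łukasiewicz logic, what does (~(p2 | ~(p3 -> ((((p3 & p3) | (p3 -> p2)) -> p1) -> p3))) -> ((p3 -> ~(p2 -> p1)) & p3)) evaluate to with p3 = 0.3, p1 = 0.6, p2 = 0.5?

(p3 & p3) = min(0.3, 0.3) = 0.3
(p3 -> p2): min(1, 1 − 0.3 + 0.5) = 1
((p3 & p3) | (p3 -> p2)) = max(0.3, 1) = 1
(((p3 & p3) | (p3 -> p2)) -> p1): min(1, 1 − 1 + 0.6) = 0.6
((((p3 & p3) | (p3 -> p2)) -> p1) -> p3): min(1, 1 − 0.6 + 0.3) = 0.7
(p3 -> ((((p3 & p3) | (p3 -> p2)) -> p1) -> p3)): min(1, 1 − 0.3 + 0.7) = 1
~(p3 -> ((((p3 & p3) | (p3 -> p2)) -> p1) -> p3)): Łukasiewicz ¬ gives 1 − 1 = 0
(p2 | ~(p3 -> ((((p3 & p3) | (p3 -> p2)) -> p1) -> p3))) = max(0.5, 0) = 0.5
~(p2 | ~(p3 -> ((((p3 & p3) | (p3 -> p2)) -> p1) -> p3))): Łukasiewicz ¬ gives 1 − 0.5 = 0.5
(p2 -> p1): min(1, 1 − 0.5 + 0.6) = 1
~(p2 -> p1): Łukasiewicz ¬ gives 1 − 1 = 0
(p3 -> ~(p2 -> p1)): min(1, 1 − 0.3 + 0) = 0.7
((p3 -> ~(p2 -> p1)) & p3) = min(0.7, 0.3) = 0.3
(~(p2 | ~(p3 -> ((((p3 & p3) | (p3 -> p2)) -> p1) -> p3))) -> ((p3 -> ~(p2 -> p1)) & p3)): min(1, 1 − 0.5 + 0.3) = 0.8

0.80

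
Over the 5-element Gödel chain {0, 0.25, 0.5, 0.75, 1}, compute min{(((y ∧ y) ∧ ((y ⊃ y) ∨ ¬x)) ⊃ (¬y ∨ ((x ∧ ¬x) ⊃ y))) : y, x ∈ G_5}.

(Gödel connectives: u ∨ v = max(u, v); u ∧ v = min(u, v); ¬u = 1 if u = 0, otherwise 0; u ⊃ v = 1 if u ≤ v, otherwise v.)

1.00

Every assignment gives 1. For instance at y = 0, x = 0:
  (y ∧ y) = min(0, 0) = 0
  (y ⊃ y): 0 ≤ 0, so result = 1
  ¬x: Gödel ¬ of 0 = 1 (operand is 0)
  ((y ⊃ y) ∨ ¬x) = max(1, 1) = 1
  ((y ∧ y) ∧ ((y ⊃ y) ∨ ¬x)) = min(0, 1) = 0
  ¬y: Gödel ¬ of 0 = 1 (operand is 0)
  ¬x: Gödel ¬ of 0 = 1 (operand is 0)
  (x ∧ ¬x) = min(0, 1) = 0
  ((x ∧ ¬x) ⊃ y): 0 ≤ 0, so result = 1
  (¬y ∨ ((x ∧ ¬x) ⊃ y)) = max(1, 1) = 1
  (((y ∧ y) ∧ ((y ⊃ y) ∨ ¬x)) ⊃ (¬y ∨ ((x ∧ ¬x) ⊃ y))): 0 ≤ 1, so result = 1
All 25 assignments give value 1 — the formula is a G_5-tautology.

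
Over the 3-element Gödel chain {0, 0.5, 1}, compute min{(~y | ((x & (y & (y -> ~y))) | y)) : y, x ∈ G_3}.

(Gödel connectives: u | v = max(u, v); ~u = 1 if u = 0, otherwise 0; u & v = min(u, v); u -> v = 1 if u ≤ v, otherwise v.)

The minimum is attained at y = 0.5, x = 0:
  ~y: Gödel ¬ of 0.5 = 0 (operand ≠ 0)
  ~y: Gödel ¬ of 0.5 = 0 (operand ≠ 0)
  (y -> ~y): 0.5 > 0, so result = 0
  (y & (y -> ~y)) = min(0.5, 0) = 0
  (x & (y & (y -> ~y))) = min(0, 0) = 0
  ((x & (y & (y -> ~y))) | y) = max(0, 0.5) = 0.5
  (~y | ((x & (y & (y -> ~y))) | y)) = max(0, 0.5) = 0.5
Checking all 9 assignments confirms none give a value below 0.50.

0.50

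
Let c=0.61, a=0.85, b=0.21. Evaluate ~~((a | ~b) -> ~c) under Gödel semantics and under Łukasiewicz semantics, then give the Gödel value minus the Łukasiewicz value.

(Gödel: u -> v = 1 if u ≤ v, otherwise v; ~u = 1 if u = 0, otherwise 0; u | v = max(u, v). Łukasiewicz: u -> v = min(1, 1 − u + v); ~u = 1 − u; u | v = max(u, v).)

Gödel evaluation:
  ~b: Gödel ¬ of 0.21 = 0 (operand ≠ 0)
  (a | ~b) = max(0.85, 0) = 0.85
  ~c: Gödel ¬ of 0.61 = 0 (operand ≠ 0)
  ((a | ~b) -> ~c): 0.85 > 0, so result = 0
  ~((a | ~b) -> ~c): Gödel ¬ of 0 = 1 (operand is 0)
  ~~((a | ~b) -> ~c): Gödel ¬ of 1 = 0 (operand ≠ 0)
  Gödel value = 0
Łukasiewicz evaluation:
  ~b: Łukasiewicz ¬ gives 1 − 0.21 = 0.79
  (a | ~b) = max(0.85, 0.79) = 0.85
  ~c: Łukasiewicz ¬ gives 1 − 0.61 = 0.39
  ((a | ~b) -> ~c): min(1, 1 − 0.85 + 0.39) = 0.54
  ~((a | ~b) -> ~c): Łukasiewicz ¬ gives 1 − 0.54 = 0.46
  ~~((a | ~b) -> ~c): Łukasiewicz ¬ gives 1 − 0.46 = 0.54
  Łukasiewicz value = 0.54
Difference: 0 − 0.54 = -0.54

-0.54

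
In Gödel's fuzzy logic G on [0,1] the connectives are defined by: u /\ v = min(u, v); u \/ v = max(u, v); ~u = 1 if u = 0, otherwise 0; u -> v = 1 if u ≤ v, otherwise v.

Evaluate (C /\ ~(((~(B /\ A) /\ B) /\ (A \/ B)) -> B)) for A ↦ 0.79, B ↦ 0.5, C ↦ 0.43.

(B /\ A) = min(0.5, 0.79) = 0.5
~(B /\ A): Gödel ¬ of 0.5 = 0 (operand ≠ 0)
(~(B /\ A) /\ B) = min(0, 0.5) = 0
(A \/ B) = max(0.79, 0.5) = 0.79
((~(B /\ A) /\ B) /\ (A \/ B)) = min(0, 0.79) = 0
(((~(B /\ A) /\ B) /\ (A \/ B)) -> B): 0 ≤ 0.5, so result = 1
~(((~(B /\ A) /\ B) /\ (A \/ B)) -> B): Gödel ¬ of 1 = 0 (operand ≠ 0)
(C /\ ~(((~(B /\ A) /\ B) /\ (A \/ B)) -> B)) = min(0.43, 0) = 0

0.00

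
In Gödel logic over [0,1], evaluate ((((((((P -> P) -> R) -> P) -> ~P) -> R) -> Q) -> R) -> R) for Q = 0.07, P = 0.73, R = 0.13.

0.13

(P -> P): 0.73 ≤ 0.73, so result = 1
((P -> P) -> R): 1 > 0.13, so result = 0.13
(((P -> P) -> R) -> P): 0.13 ≤ 0.73, so result = 1
~P: Gödel ¬ of 0.73 = 0 (operand ≠ 0)
((((P -> P) -> R) -> P) -> ~P): 1 > 0, so result = 0
(((((P -> P) -> R) -> P) -> ~P) -> R): 0 ≤ 0.13, so result = 1
((((((P -> P) -> R) -> P) -> ~P) -> R) -> Q): 1 > 0.07, so result = 0.07
(((((((P -> P) -> R) -> P) -> ~P) -> R) -> Q) -> R): 0.07 ≤ 0.13, so result = 1
((((((((P -> P) -> R) -> P) -> ~P) -> R) -> Q) -> R) -> R): 1 > 0.13, so result = 0.13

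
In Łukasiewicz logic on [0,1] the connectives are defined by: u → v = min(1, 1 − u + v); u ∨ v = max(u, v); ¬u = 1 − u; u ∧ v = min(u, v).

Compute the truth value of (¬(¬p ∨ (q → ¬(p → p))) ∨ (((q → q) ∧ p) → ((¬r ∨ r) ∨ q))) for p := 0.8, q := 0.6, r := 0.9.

1.00

¬p: Łukasiewicz ¬ gives 1 − 0.8 = 0.2
(p → p): min(1, 1 − 0.8 + 0.8) = 1
¬(p → p): Łukasiewicz ¬ gives 1 − 1 = 0
(q → ¬(p → p)): min(1, 1 − 0.6 + 0) = 0.4
(¬p ∨ (q → ¬(p → p))) = max(0.2, 0.4) = 0.4
¬(¬p ∨ (q → ¬(p → p))): Łukasiewicz ¬ gives 1 − 0.4 = 0.6
(q → q): min(1, 1 − 0.6 + 0.6) = 1
((q → q) ∧ p) = min(1, 0.8) = 0.8
¬r: Łukasiewicz ¬ gives 1 − 0.9 = 0.1
(¬r ∨ r) = max(0.1, 0.9) = 0.9
((¬r ∨ r) ∨ q) = max(0.9, 0.6) = 0.9
(((q → q) ∧ p) → ((¬r ∨ r) ∨ q)): min(1, 1 − 0.8 + 0.9) = 1
(¬(¬p ∨ (q → ¬(p → p))) ∨ (((q → q) ∧ p) → ((¬r ∨ r) ∨ q))) = max(0.6, 1) = 1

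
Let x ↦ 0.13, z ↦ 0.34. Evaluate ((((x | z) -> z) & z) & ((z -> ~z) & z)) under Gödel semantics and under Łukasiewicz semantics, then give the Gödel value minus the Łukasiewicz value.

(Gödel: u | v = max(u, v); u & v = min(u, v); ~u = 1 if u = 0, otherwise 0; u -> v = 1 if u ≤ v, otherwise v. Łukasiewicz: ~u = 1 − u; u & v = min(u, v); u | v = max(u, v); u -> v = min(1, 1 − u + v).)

Gödel evaluation:
  (x | z) = max(0.13, 0.34) = 0.34
  ((x | z) -> z): 0.34 ≤ 0.34, so result = 1
  (((x | z) -> z) & z) = min(1, 0.34) = 0.34
  ~z: Gödel ¬ of 0.34 = 0 (operand ≠ 0)
  (z -> ~z): 0.34 > 0, so result = 0
  ((z -> ~z) & z) = min(0, 0.34) = 0
  ((((x | z) -> z) & z) & ((z -> ~z) & z)) = min(0.34, 0) = 0
  Gödel value = 0
Łukasiewicz evaluation:
  (x | z) = max(0.13, 0.34) = 0.34
  ((x | z) -> z): min(1, 1 − 0.34 + 0.34) = 1
  (((x | z) -> z) & z) = min(1, 0.34) = 0.34
  ~z: Łukasiewicz ¬ gives 1 − 0.34 = 0.66
  (z -> ~z): min(1, 1 − 0.34 + 0.66) = 1
  ((z -> ~z) & z) = min(1, 0.34) = 0.34
  ((((x | z) -> z) & z) & ((z -> ~z) & z)) = min(0.34, 0.34) = 0.34
  Łukasiewicz value = 0.34
Difference: 0 − 0.34 = -0.34

-0.34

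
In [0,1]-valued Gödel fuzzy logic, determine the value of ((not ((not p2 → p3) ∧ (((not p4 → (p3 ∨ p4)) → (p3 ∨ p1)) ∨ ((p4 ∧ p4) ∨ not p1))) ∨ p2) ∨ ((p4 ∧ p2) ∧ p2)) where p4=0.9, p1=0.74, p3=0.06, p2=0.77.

not p2: Gödel ¬ of 0.77 = 0 (operand ≠ 0)
(not p2 → p3): 0 ≤ 0.06, so result = 1
not p4: Gödel ¬ of 0.9 = 0 (operand ≠ 0)
(p3 ∨ p4) = max(0.06, 0.9) = 0.9
(not p4 → (p3 ∨ p4)): 0 ≤ 0.9, so result = 1
(p3 ∨ p1) = max(0.06, 0.74) = 0.74
((not p4 → (p3 ∨ p4)) → (p3 ∨ p1)): 1 > 0.74, so result = 0.74
(p4 ∧ p4) = min(0.9, 0.9) = 0.9
not p1: Gödel ¬ of 0.74 = 0 (operand ≠ 0)
((p4 ∧ p4) ∨ not p1) = max(0.9, 0) = 0.9
(((not p4 → (p3 ∨ p4)) → (p3 ∨ p1)) ∨ ((p4 ∧ p4) ∨ not p1)) = max(0.74, 0.9) = 0.9
((not p2 → p3) ∧ (((not p4 → (p3 ∨ p4)) → (p3 ∨ p1)) ∨ ((p4 ∧ p4) ∨ not p1))) = min(1, 0.9) = 0.9
not ((not p2 → p3) ∧ (((not p4 → (p3 ∨ p4)) → (p3 ∨ p1)) ∨ ((p4 ∧ p4) ∨ not p1))): Gödel ¬ of 0.9 = 0 (operand ≠ 0)
(not ((not p2 → p3) ∧ (((not p4 → (p3 ∨ p4)) → (p3 ∨ p1)) ∨ ((p4 ∧ p4) ∨ not p1))) ∨ p2) = max(0, 0.77) = 0.77
(p4 ∧ p2) = min(0.9, 0.77) = 0.77
((p4 ∧ p2) ∧ p2) = min(0.77, 0.77) = 0.77
((not ((not p2 → p3) ∧ (((not p4 → (p3 ∨ p4)) → (p3 ∨ p1)) ∨ ((p4 ∧ p4) ∨ not p1))) ∨ p2) ∨ ((p4 ∧ p2) ∧ p2)) = max(0.77, 0.77) = 0.77

0.77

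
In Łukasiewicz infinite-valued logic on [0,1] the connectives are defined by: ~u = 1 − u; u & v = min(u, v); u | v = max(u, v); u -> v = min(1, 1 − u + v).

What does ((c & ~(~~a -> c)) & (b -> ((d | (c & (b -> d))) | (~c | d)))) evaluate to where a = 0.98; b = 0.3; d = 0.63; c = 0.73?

~a: Łukasiewicz ¬ gives 1 − 0.98 = 0.02
~~a: Łukasiewicz ¬ gives 1 − 0.02 = 0.98
(~~a -> c): min(1, 1 − 0.98 + 0.73) = 0.75
~(~~a -> c): Łukasiewicz ¬ gives 1 − 0.75 = 0.25
(c & ~(~~a -> c)) = min(0.73, 0.25) = 0.25
(b -> d): min(1, 1 − 0.3 + 0.63) = 1
(c & (b -> d)) = min(0.73, 1) = 0.73
(d | (c & (b -> d))) = max(0.63, 0.73) = 0.73
~c: Łukasiewicz ¬ gives 1 − 0.73 = 0.27
(~c | d) = max(0.27, 0.63) = 0.63
((d | (c & (b -> d))) | (~c | d)) = max(0.73, 0.63) = 0.73
(b -> ((d | (c & (b -> d))) | (~c | d))): min(1, 1 − 0.3 + 0.73) = 1
((c & ~(~~a -> c)) & (b -> ((d | (c & (b -> d))) | (~c | d)))) = min(0.25, 1) = 0.25

0.25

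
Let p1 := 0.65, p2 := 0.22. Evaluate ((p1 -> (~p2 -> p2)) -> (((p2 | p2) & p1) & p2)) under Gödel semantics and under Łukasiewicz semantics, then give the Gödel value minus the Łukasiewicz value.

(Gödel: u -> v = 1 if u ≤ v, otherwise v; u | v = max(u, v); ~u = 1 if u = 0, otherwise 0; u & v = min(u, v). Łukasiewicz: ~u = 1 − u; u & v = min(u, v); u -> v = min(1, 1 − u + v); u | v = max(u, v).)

Gödel evaluation:
  ~p2: Gödel ¬ of 0.22 = 0 (operand ≠ 0)
  (~p2 -> p2): 0 ≤ 0.22, so result = 1
  (p1 -> (~p2 -> p2)): 0.65 ≤ 1, so result = 1
  (p2 | p2) = max(0.22, 0.22) = 0.22
  ((p2 | p2) & p1) = min(0.22, 0.65) = 0.22
  (((p2 | p2) & p1) & p2) = min(0.22, 0.22) = 0.22
  ((p1 -> (~p2 -> p2)) -> (((p2 | p2) & p1) & p2)): 1 > 0.22, so result = 0.22
  Gödel value = 0.22
Łukasiewicz evaluation:
  ~p2: Łukasiewicz ¬ gives 1 − 0.22 = 0.78
  (~p2 -> p2): min(1, 1 − 0.78 + 0.22) = 0.44
  (p1 -> (~p2 -> p2)): min(1, 1 − 0.65 + 0.44) = 0.79
  (p2 | p2) = max(0.22, 0.22) = 0.22
  ((p2 | p2) & p1) = min(0.22, 0.65) = 0.22
  (((p2 | p2) & p1) & p2) = min(0.22, 0.22) = 0.22
  ((p1 -> (~p2 -> p2)) -> (((p2 | p2) & p1) & p2)): min(1, 1 − 0.79 + 0.22) = 0.43
  Łukasiewicz value = 0.43
Difference: 0.22 − 0.43 = -0.21

-0.21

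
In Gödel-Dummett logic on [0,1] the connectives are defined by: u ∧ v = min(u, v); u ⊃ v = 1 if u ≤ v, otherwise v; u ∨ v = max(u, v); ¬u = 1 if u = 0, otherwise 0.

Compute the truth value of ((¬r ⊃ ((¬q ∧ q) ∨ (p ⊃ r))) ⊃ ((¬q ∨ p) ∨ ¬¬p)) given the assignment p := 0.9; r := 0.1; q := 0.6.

¬r: Gödel ¬ of 0.1 = 0 (operand ≠ 0)
¬q: Gödel ¬ of 0.6 = 0 (operand ≠ 0)
(¬q ∧ q) = min(0, 0.6) = 0
(p ⊃ r): 0.9 > 0.1, so result = 0.1
((¬q ∧ q) ∨ (p ⊃ r)) = max(0, 0.1) = 0.1
(¬r ⊃ ((¬q ∧ q) ∨ (p ⊃ r))): 0 ≤ 0.1, so result = 1
¬q: Gödel ¬ of 0.6 = 0 (operand ≠ 0)
(¬q ∨ p) = max(0, 0.9) = 0.9
¬p: Gödel ¬ of 0.9 = 0 (operand ≠ 0)
¬¬p: Gödel ¬ of 0 = 1 (operand is 0)
((¬q ∨ p) ∨ ¬¬p) = max(0.9, 1) = 1
((¬r ⊃ ((¬q ∧ q) ∨ (p ⊃ r))) ⊃ ((¬q ∨ p) ∨ ¬¬p)): 1 ≤ 1, so result = 1

1.00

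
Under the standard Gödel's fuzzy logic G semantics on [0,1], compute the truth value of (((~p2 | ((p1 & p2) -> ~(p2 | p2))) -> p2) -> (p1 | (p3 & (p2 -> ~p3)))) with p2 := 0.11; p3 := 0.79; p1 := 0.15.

0.15

~p2: Gödel ¬ of 0.11 = 0 (operand ≠ 0)
(p1 & p2) = min(0.15, 0.11) = 0.11
(p2 | p2) = max(0.11, 0.11) = 0.11
~(p2 | p2): Gödel ¬ of 0.11 = 0 (operand ≠ 0)
((p1 & p2) -> ~(p2 | p2)): 0.11 > 0, so result = 0
(~p2 | ((p1 & p2) -> ~(p2 | p2))) = max(0, 0) = 0
((~p2 | ((p1 & p2) -> ~(p2 | p2))) -> p2): 0 ≤ 0.11, so result = 1
~p3: Gödel ¬ of 0.79 = 0 (operand ≠ 0)
(p2 -> ~p3): 0.11 > 0, so result = 0
(p3 & (p2 -> ~p3)) = min(0.79, 0) = 0
(p1 | (p3 & (p2 -> ~p3))) = max(0.15, 0) = 0.15
(((~p2 | ((p1 & p2) -> ~(p2 | p2))) -> p2) -> (p1 | (p3 & (p2 -> ~p3)))): 1 > 0.15, so result = 0.15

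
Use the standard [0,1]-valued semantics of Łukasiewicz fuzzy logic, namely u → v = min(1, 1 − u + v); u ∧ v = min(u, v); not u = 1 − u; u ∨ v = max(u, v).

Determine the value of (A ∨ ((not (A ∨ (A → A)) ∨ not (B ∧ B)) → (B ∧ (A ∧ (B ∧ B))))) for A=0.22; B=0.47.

(A → A): min(1, 1 − 0.22 + 0.22) = 1
(A ∨ (A → A)) = max(0.22, 1) = 1
not (A ∨ (A → A)): Łukasiewicz ¬ gives 1 − 1 = 0
(B ∧ B) = min(0.47, 0.47) = 0.47
not (B ∧ B): Łukasiewicz ¬ gives 1 − 0.47 = 0.53
(not (A ∨ (A → A)) ∨ not (B ∧ B)) = max(0, 0.53) = 0.53
(B ∧ B) = min(0.47, 0.47) = 0.47
(A ∧ (B ∧ B)) = min(0.22, 0.47) = 0.22
(B ∧ (A ∧ (B ∧ B))) = min(0.47, 0.22) = 0.22
((not (A ∨ (A → A)) ∨ not (B ∧ B)) → (B ∧ (A ∧ (B ∧ B)))): min(1, 1 − 0.53 + 0.22) = 0.69
(A ∨ ((not (A ∨ (A → A)) ∨ not (B ∧ B)) → (B ∧ (A ∧ (B ∧ B))))) = max(0.22, 0.69) = 0.69

0.69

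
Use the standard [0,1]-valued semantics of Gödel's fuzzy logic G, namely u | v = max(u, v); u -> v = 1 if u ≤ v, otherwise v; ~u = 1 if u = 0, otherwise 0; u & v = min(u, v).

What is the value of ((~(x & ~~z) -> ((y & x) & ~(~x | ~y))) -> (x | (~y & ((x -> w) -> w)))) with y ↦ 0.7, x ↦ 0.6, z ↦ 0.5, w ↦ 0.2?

0.60

~z: Gödel ¬ of 0.5 = 0 (operand ≠ 0)
~~z: Gödel ¬ of 0 = 1 (operand is 0)
(x & ~~z) = min(0.6, 1) = 0.6
~(x & ~~z): Gödel ¬ of 0.6 = 0 (operand ≠ 0)
(y & x) = min(0.7, 0.6) = 0.6
~x: Gödel ¬ of 0.6 = 0 (operand ≠ 0)
~y: Gödel ¬ of 0.7 = 0 (operand ≠ 0)
(~x | ~y) = max(0, 0) = 0
~(~x | ~y): Gödel ¬ of 0 = 1 (operand is 0)
((y & x) & ~(~x | ~y)) = min(0.6, 1) = 0.6
(~(x & ~~z) -> ((y & x) & ~(~x | ~y))): 0 ≤ 0.6, so result = 1
~y: Gödel ¬ of 0.7 = 0 (operand ≠ 0)
(x -> w): 0.6 > 0.2, so result = 0.2
((x -> w) -> w): 0.2 ≤ 0.2, so result = 1
(~y & ((x -> w) -> w)) = min(0, 1) = 0
(x | (~y & ((x -> w) -> w))) = max(0.6, 0) = 0.6
((~(x & ~~z) -> ((y & x) & ~(~x | ~y))) -> (x | (~y & ((x -> w) -> w)))): 1 > 0.6, so result = 0.6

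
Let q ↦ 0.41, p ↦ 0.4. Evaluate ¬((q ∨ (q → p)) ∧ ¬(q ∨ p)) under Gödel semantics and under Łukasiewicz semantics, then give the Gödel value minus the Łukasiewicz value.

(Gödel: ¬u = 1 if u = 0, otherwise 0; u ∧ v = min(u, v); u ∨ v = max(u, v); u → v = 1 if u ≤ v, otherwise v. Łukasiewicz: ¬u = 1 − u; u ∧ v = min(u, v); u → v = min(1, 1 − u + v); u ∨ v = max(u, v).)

Gödel evaluation:
  (q → p): 0.41 > 0.4, so result = 0.4
  (q ∨ (q → p)) = max(0.41, 0.4) = 0.41
  (q ∨ p) = max(0.41, 0.4) = 0.41
  ¬(q ∨ p): Gödel ¬ of 0.41 = 0 (operand ≠ 0)
  ((q ∨ (q → p)) ∧ ¬(q ∨ p)) = min(0.41, 0) = 0
  ¬((q ∨ (q → p)) ∧ ¬(q ∨ p)): Gödel ¬ of 0 = 1 (operand is 0)
  Gödel value = 1
Łukasiewicz evaluation:
  (q → p): min(1, 1 − 0.41 + 0.4) = 0.99
  (q ∨ (q → p)) = max(0.41, 0.99) = 0.99
  (q ∨ p) = max(0.41, 0.4) = 0.41
  ¬(q ∨ p): Łukasiewicz ¬ gives 1 − 0.41 = 0.59
  ((q ∨ (q → p)) ∧ ¬(q ∨ p)) = min(0.99, 0.59) = 0.59
  ¬((q ∨ (q → p)) ∧ ¬(q ∨ p)): Łukasiewicz ¬ gives 1 − 0.59 = 0.41
  Łukasiewicz value = 0.41
Difference: 1 − 0.41 = 0.59

0.59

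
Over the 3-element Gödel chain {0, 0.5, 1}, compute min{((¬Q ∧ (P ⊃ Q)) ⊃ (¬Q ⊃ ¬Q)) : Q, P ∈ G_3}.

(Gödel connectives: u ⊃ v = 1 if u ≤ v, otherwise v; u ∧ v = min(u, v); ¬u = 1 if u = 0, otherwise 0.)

1.00

Every assignment gives 1. For instance at Q = 0, P = 0:
  ¬Q: Gödel ¬ of 0 = 1 (operand is 0)
  (P ⊃ Q): 0 ≤ 0, so result = 1
  (¬Q ∧ (P ⊃ Q)) = min(1, 1) = 1
  ¬Q: Gödel ¬ of 0 = 1 (operand is 0)
  ¬Q: Gödel ¬ of 0 = 1 (operand is 0)
  (¬Q ⊃ ¬Q): 1 ≤ 1, so result = 1
  ((¬Q ∧ (P ⊃ Q)) ⊃ (¬Q ⊃ ¬Q)): 1 ≤ 1, so result = 1
All 9 assignments give value 1 — the formula is a G_3-tautology.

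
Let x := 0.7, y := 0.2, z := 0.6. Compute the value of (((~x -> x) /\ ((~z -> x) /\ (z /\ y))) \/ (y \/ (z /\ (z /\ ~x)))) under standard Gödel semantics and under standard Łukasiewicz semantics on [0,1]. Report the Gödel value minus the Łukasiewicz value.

-0.10

Gödel evaluation:
  ~x: Gödel ¬ of 0.7 = 0 (operand ≠ 0)
  (~x -> x): 0 ≤ 0.7, so result = 1
  ~z: Gödel ¬ of 0.6 = 0 (operand ≠ 0)
  (~z -> x): 0 ≤ 0.7, so result = 1
  (z /\ y) = min(0.6, 0.2) = 0.2
  ((~z -> x) /\ (z /\ y)) = min(1, 0.2) = 0.2
  ((~x -> x) /\ ((~z -> x) /\ (z /\ y))) = min(1, 0.2) = 0.2
  ~x: Gödel ¬ of 0.7 = 0 (operand ≠ 0)
  (z /\ ~x) = min(0.6, 0) = 0
  (z /\ (z /\ ~x)) = min(0.6, 0) = 0
  (y \/ (z /\ (z /\ ~x))) = max(0.2, 0) = 0.2
  (((~x -> x) /\ ((~z -> x) /\ (z /\ y))) \/ (y \/ (z /\ (z /\ ~x)))) = max(0.2, 0.2) = 0.2
  Gödel value = 0.2
Łukasiewicz evaluation:
  ~x: Łukasiewicz ¬ gives 1 − 0.7 = 0.3
  (~x -> x): min(1, 1 − 0.3 + 0.7) = 1
  ~z: Łukasiewicz ¬ gives 1 − 0.6 = 0.4
  (~z -> x): min(1, 1 − 0.4 + 0.7) = 1
  (z /\ y) = min(0.6, 0.2) = 0.2
  ((~z -> x) /\ (z /\ y)) = min(1, 0.2) = 0.2
  ((~x -> x) /\ ((~z -> x) /\ (z /\ y))) = min(1, 0.2) = 0.2
  ~x: Łukasiewicz ¬ gives 1 − 0.7 = 0.3
  (z /\ ~x) = min(0.6, 0.3) = 0.3
  (z /\ (z /\ ~x)) = min(0.6, 0.3) = 0.3
  (y \/ (z /\ (z /\ ~x))) = max(0.2, 0.3) = 0.3
  (((~x -> x) /\ ((~z -> x) /\ (z /\ y))) \/ (y \/ (z /\ (z /\ ~x)))) = max(0.2, 0.3) = 0.3
  Łukasiewicz value = 0.3
Difference: 0.2 − 0.3 = -0.10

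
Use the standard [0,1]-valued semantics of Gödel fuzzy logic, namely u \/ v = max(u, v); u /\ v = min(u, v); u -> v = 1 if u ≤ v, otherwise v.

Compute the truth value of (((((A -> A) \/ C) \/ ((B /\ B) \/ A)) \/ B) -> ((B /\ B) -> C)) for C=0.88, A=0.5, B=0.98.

(A -> A): 0.5 ≤ 0.5, so result = 1
((A -> A) \/ C) = max(1, 0.88) = 1
(B /\ B) = min(0.98, 0.98) = 0.98
((B /\ B) \/ A) = max(0.98, 0.5) = 0.98
(((A -> A) \/ C) \/ ((B /\ B) \/ A)) = max(1, 0.98) = 1
((((A -> A) \/ C) \/ ((B /\ B) \/ A)) \/ B) = max(1, 0.98) = 1
(B /\ B) = min(0.98, 0.98) = 0.98
((B /\ B) -> C): 0.98 > 0.88, so result = 0.88
(((((A -> A) \/ C) \/ ((B /\ B) \/ A)) \/ B) -> ((B /\ B) -> C)): 1 > 0.88, so result = 0.88

0.88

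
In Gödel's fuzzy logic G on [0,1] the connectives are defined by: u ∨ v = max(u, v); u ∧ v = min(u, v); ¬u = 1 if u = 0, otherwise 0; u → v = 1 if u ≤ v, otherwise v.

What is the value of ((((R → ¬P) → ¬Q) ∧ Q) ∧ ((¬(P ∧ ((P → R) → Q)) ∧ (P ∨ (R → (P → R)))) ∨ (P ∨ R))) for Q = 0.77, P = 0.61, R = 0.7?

¬P: Gödel ¬ of 0.61 = 0 (operand ≠ 0)
(R → ¬P): 0.7 > 0, so result = 0
¬Q: Gödel ¬ of 0.77 = 0 (operand ≠ 0)
((R → ¬P) → ¬Q): 0 ≤ 0, so result = 1
(((R → ¬P) → ¬Q) ∧ Q) = min(1, 0.77) = 0.77
(P → R): 0.61 ≤ 0.7, so result = 1
((P → R) → Q): 1 > 0.77, so result = 0.77
(P ∧ ((P → R) → Q)) = min(0.61, 0.77) = 0.61
¬(P ∧ ((P → R) → Q)): Gödel ¬ of 0.61 = 0 (operand ≠ 0)
(P → R): 0.61 ≤ 0.7, so result = 1
(R → (P → R)): 0.7 ≤ 1, so result = 1
(P ∨ (R → (P → R))) = max(0.61, 1) = 1
(¬(P ∧ ((P → R) → Q)) ∧ (P ∨ (R → (P → R)))) = min(0, 1) = 0
(P ∨ R) = max(0.61, 0.7) = 0.7
((¬(P ∧ ((P → R) → Q)) ∧ (P ∨ (R → (P → R)))) ∨ (P ∨ R)) = max(0, 0.7) = 0.7
((((R → ¬P) → ¬Q) ∧ Q) ∧ ((¬(P ∧ ((P → R) → Q)) ∧ (P ∨ (R → (P → R)))) ∨ (P ∨ R))) = min(0.77, 0.7) = 0.7

0.70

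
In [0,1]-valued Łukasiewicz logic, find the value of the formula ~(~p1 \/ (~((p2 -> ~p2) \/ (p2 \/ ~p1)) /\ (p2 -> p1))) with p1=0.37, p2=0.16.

0.37

~p1: Łukasiewicz ¬ gives 1 − 0.37 = 0.63
~p2: Łukasiewicz ¬ gives 1 − 0.16 = 0.84
(p2 -> ~p2): min(1, 1 − 0.16 + 0.84) = 1
~p1: Łukasiewicz ¬ gives 1 − 0.37 = 0.63
(p2 \/ ~p1) = max(0.16, 0.63) = 0.63
((p2 -> ~p2) \/ (p2 \/ ~p1)) = max(1, 0.63) = 1
~((p2 -> ~p2) \/ (p2 \/ ~p1)): Łukasiewicz ¬ gives 1 − 1 = 0
(p2 -> p1): min(1, 1 − 0.16 + 0.37) = 1
(~((p2 -> ~p2) \/ (p2 \/ ~p1)) /\ (p2 -> p1)) = min(0, 1) = 0
(~p1 \/ (~((p2 -> ~p2) \/ (p2 \/ ~p1)) /\ (p2 -> p1))) = max(0.63, 0) = 0.63
~(~p1 \/ (~((p2 -> ~p2) \/ (p2 \/ ~p1)) /\ (p2 -> p1))): Łukasiewicz ¬ gives 1 − 0.63 = 0.37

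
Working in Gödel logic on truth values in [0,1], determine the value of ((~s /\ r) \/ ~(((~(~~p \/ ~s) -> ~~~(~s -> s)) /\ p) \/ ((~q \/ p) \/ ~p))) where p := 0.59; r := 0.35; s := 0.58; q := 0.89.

~s: Gödel ¬ of 0.58 = 0 (operand ≠ 0)
(~s /\ r) = min(0, 0.35) = 0
~p: Gödel ¬ of 0.59 = 0 (operand ≠ 0)
~~p: Gödel ¬ of 0 = 1 (operand is 0)
~s: Gödel ¬ of 0.58 = 0 (operand ≠ 0)
(~~p \/ ~s) = max(1, 0) = 1
~(~~p \/ ~s): Gödel ¬ of 1 = 0 (operand ≠ 0)
~s: Gödel ¬ of 0.58 = 0 (operand ≠ 0)
(~s -> s): 0 ≤ 0.58, so result = 1
~(~s -> s): Gödel ¬ of 1 = 0 (operand ≠ 0)
~~(~s -> s): Gödel ¬ of 0 = 1 (operand is 0)
~~~(~s -> s): Gödel ¬ of 1 = 0 (operand ≠ 0)
(~(~~p \/ ~s) -> ~~~(~s -> s)): 0 ≤ 0, so result = 1
((~(~~p \/ ~s) -> ~~~(~s -> s)) /\ p) = min(1, 0.59) = 0.59
~q: Gödel ¬ of 0.89 = 0 (operand ≠ 0)
(~q \/ p) = max(0, 0.59) = 0.59
~p: Gödel ¬ of 0.59 = 0 (operand ≠ 0)
((~q \/ p) \/ ~p) = max(0.59, 0) = 0.59
(((~(~~p \/ ~s) -> ~~~(~s -> s)) /\ p) \/ ((~q \/ p) \/ ~p)) = max(0.59, 0.59) = 0.59
~(((~(~~p \/ ~s) -> ~~~(~s -> s)) /\ p) \/ ((~q \/ p) \/ ~p)): Gödel ¬ of 0.59 = 0 (operand ≠ 0)
((~s /\ r) \/ ~(((~(~~p \/ ~s) -> ~~~(~s -> s)) /\ p) \/ ((~q \/ p) \/ ~p))) = max(0, 0) = 0

0.00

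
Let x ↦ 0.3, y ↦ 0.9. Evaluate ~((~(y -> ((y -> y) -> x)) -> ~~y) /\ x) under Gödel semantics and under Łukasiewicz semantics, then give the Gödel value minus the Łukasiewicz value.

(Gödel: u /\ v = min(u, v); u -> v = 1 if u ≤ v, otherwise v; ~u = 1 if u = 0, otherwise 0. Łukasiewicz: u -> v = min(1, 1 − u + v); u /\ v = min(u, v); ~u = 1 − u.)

-0.70

Gödel evaluation:
  (y -> y): 0.9 ≤ 0.9, so result = 1
  ((y -> y) -> x): 1 > 0.3, so result = 0.3
  (y -> ((y -> y) -> x)): 0.9 > 0.3, so result = 0.3
  ~(y -> ((y -> y) -> x)): Gödel ¬ of 0.3 = 0 (operand ≠ 0)
  ~y: Gödel ¬ of 0.9 = 0 (operand ≠ 0)
  ~~y: Gödel ¬ of 0 = 1 (operand is 0)
  (~(y -> ((y -> y) -> x)) -> ~~y): 0 ≤ 1, so result = 1
  ((~(y -> ((y -> y) -> x)) -> ~~y) /\ x) = min(1, 0.3) = 0.3
  ~((~(y -> ((y -> y) -> x)) -> ~~y) /\ x): Gödel ¬ of 0.3 = 0 (operand ≠ 0)
  Gödel value = 0
Łukasiewicz evaluation:
  (y -> y): min(1, 1 − 0.9 + 0.9) = 1
  ((y -> y) -> x): min(1, 1 − 1 + 0.3) = 0.3
  (y -> ((y -> y) -> x)): min(1, 1 − 0.9 + 0.3) = 0.4
  ~(y -> ((y -> y) -> x)): Łukasiewicz ¬ gives 1 − 0.4 = 0.6
  ~y: Łukasiewicz ¬ gives 1 − 0.9 = 0.1
  ~~y: Łukasiewicz ¬ gives 1 − 0.1 = 0.9
  (~(y -> ((y -> y) -> x)) -> ~~y): min(1, 1 − 0.6 + 0.9) = 1
  ((~(y -> ((y -> y) -> x)) -> ~~y) /\ x) = min(1, 0.3) = 0.3
  ~((~(y -> ((y -> y) -> x)) -> ~~y) /\ x): Łukasiewicz ¬ gives 1 − 0.3 = 0.7
  Łukasiewicz value = 0.7
Difference: 0 − 0.7 = -0.70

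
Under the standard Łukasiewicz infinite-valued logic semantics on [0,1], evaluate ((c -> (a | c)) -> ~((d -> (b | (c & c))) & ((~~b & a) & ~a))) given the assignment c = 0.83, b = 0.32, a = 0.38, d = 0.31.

(a | c) = max(0.38, 0.83) = 0.83
(c -> (a | c)): min(1, 1 − 0.83 + 0.83) = 1
(c & c) = min(0.83, 0.83) = 0.83
(b | (c & c)) = max(0.32, 0.83) = 0.83
(d -> (b | (c & c))): min(1, 1 − 0.31 + 0.83) = 1
~b: Łukasiewicz ¬ gives 1 − 0.32 = 0.68
~~b: Łukasiewicz ¬ gives 1 − 0.68 = 0.32
(~~b & a) = min(0.32, 0.38) = 0.32
~a: Łukasiewicz ¬ gives 1 − 0.38 = 0.62
((~~b & a) & ~a) = min(0.32, 0.62) = 0.32
((d -> (b | (c & c))) & ((~~b & a) & ~a)) = min(1, 0.32) = 0.32
~((d -> (b | (c & c))) & ((~~b & a) & ~a)): Łukasiewicz ¬ gives 1 − 0.32 = 0.68
((c -> (a | c)) -> ~((d -> (b | (c & c))) & ((~~b & a) & ~a))): min(1, 1 − 1 + 0.68) = 0.68

0.68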